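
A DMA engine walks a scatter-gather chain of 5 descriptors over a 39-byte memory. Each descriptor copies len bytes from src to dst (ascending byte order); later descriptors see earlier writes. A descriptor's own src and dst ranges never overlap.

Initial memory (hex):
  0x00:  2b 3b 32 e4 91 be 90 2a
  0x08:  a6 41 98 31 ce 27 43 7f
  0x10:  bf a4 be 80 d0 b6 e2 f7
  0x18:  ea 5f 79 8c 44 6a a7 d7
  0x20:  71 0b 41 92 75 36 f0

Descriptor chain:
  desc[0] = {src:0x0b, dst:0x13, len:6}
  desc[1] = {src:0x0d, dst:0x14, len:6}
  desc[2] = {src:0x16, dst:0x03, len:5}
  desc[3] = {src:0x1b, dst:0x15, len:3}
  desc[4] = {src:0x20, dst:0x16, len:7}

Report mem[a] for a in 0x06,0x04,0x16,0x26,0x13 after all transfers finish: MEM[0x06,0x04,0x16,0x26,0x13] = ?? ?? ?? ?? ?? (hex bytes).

MEM[0x06,0x04,0x16,0x26,0x13] = be bf 71 f0 31

[0] 0x0b->0x13 len=6 : 31 ce 27 43 7f bf
[1] 0x0d->0x14 len=6 : 27 43 7f bf a4 be
[2] 0x16->0x03 len=5 : 7f bf a4 be 79
[3] 0x1b->0x15 len=3 : 8c 44 6a
[4] 0x20->0x16 len=7 : 71 0b 41 92 75 36 f0
query mem[0x06]=0xbe, mem[0x04]=0xbf, mem[0x16]=0x71, mem[0x26]=0xf0, mem[0x13]=0x31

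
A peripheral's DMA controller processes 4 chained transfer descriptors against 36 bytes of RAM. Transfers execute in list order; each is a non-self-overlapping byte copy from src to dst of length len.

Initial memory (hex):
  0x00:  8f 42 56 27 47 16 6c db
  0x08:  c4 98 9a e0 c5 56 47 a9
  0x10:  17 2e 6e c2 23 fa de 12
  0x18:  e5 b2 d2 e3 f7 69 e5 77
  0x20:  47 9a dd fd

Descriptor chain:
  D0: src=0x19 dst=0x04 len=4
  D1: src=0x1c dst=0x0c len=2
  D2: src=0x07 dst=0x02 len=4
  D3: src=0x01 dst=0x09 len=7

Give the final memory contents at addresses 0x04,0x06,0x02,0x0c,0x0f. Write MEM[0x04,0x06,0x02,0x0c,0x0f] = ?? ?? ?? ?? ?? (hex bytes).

MEM[0x04,0x06,0x02,0x0c,0x0f] = 98 e3 f7 98 f7

D0: mem[0x04..0x07] <- [b2 d2 e3 f7]
D1: mem[0x0c..0x0d] <- [f7 69]
D2: mem[0x02..0x05] <- [f7 c4 98 9a]
D3: mem[0x09..0x0f] <- [42 f7 c4 98 9a e3 f7]
query mem[0x04]=0x98, mem[0x06]=0xe3, mem[0x02]=0xf7, mem[0x0c]=0x98, mem[0x0f]=0xf7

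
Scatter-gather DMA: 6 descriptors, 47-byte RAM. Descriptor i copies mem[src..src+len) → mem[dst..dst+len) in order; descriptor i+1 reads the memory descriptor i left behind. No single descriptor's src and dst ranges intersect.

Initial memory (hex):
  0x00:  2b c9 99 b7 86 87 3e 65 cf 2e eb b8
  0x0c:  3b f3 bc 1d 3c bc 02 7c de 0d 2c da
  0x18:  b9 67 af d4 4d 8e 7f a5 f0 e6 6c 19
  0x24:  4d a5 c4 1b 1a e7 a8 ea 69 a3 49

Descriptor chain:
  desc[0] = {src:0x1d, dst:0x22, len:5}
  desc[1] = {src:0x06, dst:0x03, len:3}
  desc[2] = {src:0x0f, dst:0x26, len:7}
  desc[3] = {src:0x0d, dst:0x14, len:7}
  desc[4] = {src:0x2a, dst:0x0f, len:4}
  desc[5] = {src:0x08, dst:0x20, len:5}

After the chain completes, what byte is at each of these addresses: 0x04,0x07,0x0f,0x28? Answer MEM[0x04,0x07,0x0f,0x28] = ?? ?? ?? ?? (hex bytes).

  after D0: wrote 5B at 0x22 = 8e7fa5f0e6
  after D1: wrote 3B at 0x03 = 3e65cf
  after D2: wrote 7B at 0x26 = 1d3cbc027cde0d
  after D3: wrote 7B at 0x14 = f3bc1d3cbc027c
  after D4: wrote 4B at 0x0f = 7cde0da3
  after D5: wrote 5B at 0x20 = cf2eebb83b
query mem[0x04]=0x65, mem[0x07]=0x65, mem[0x0f]=0x7c, mem[0x28]=0xbc

MEM[0x04,0x07,0x0f,0x28] = 65 65 7c bc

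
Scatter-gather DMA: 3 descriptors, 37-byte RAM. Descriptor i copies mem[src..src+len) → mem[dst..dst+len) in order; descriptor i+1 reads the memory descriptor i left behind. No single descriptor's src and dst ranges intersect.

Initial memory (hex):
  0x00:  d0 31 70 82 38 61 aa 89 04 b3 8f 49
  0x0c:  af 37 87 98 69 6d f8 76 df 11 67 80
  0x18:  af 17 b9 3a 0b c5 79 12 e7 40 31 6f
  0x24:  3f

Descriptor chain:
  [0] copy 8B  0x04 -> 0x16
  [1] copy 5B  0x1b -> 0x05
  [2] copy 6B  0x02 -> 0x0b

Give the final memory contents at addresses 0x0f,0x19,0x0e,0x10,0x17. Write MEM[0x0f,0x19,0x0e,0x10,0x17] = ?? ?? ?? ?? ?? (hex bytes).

#0 dst[0x16+8] := {0x38,0x61,0xaa,0x89,0x04,0xb3,0x8f,0x49}
#1 dst[0x05+5] := {0xb3,0x8f,0x49,0x79,0x12}
#2 dst[0x0b+6] := {0x70,0x82,0x38,0xb3,0x8f,0x49}
query mem[0x0f]=0x8f, mem[0x19]=0x89, mem[0x0e]=0xb3, mem[0x10]=0x49, mem[0x17]=0x61

MEM[0x0f,0x19,0x0e,0x10,0x17] = 8f 89 b3 49 61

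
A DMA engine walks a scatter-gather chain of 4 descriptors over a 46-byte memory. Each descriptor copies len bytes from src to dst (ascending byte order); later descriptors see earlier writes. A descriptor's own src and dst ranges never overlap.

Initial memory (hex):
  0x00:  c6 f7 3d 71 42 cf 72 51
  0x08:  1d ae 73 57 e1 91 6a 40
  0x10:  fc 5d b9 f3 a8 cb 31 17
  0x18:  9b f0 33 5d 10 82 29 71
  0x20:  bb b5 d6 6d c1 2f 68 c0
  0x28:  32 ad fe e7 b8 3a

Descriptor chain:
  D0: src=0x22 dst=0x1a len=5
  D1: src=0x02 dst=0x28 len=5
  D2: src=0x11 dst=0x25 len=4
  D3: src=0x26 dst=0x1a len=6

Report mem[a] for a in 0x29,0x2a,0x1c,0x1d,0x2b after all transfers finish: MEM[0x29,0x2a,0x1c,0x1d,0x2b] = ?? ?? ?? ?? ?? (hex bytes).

[0] 0x22->0x1a len=5 : d6 6d c1 2f 68
[1] 0x02->0x28 len=5 : 3d 71 42 cf 72
[2] 0x11->0x25 len=4 : 5d b9 f3 a8
[3] 0x26->0x1a len=6 : b9 f3 a8 71 42 cf
query mem[0x29]=0x71, mem[0x2a]=0x42, mem[0x1c]=0xa8, mem[0x1d]=0x71, mem[0x2b]=0xcf

MEM[0x29,0x2a,0x1c,0x1d,0x2b] = 71 42 a8 71 cf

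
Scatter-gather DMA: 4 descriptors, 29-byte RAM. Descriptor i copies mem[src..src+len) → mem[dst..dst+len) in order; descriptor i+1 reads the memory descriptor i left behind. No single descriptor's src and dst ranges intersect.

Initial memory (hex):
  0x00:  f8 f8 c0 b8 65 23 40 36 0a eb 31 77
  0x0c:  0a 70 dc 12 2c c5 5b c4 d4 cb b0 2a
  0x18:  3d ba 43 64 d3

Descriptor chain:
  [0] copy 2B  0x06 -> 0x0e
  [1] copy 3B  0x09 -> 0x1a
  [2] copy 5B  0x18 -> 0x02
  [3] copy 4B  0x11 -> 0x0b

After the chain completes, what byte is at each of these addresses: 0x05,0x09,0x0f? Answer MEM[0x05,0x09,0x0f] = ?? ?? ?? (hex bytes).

[0] 0x06->0x0e len=2 : 40 36
[1] 0x09->0x1a len=3 : eb 31 77
[2] 0x18->0x02 len=5 : 3d ba eb 31 77
[3] 0x11->0x0b len=4 : c5 5b c4 d4
query mem[0x05]=0x31, mem[0x09]=0xeb, mem[0x0f]=0x36

MEM[0x05,0x09,0x0f] = 31 eb 36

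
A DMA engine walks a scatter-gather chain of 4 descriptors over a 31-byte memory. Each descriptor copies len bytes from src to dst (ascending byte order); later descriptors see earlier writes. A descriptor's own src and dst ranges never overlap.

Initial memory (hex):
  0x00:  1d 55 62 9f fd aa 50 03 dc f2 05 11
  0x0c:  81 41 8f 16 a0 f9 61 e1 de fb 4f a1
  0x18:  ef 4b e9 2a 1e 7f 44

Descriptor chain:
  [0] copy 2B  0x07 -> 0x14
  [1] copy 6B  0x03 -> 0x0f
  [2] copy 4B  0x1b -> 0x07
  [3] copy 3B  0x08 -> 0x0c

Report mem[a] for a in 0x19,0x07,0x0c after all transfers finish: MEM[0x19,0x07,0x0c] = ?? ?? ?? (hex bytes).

D0: mem[0x14..0x15] <- [03 dc]
D1: mem[0x0f..0x14] <- [9f fd aa 50 03 dc]
D2: mem[0x07..0x0a] <- [2a 1e 7f 44]
D3: mem[0x0c..0x0e] <- [1e 7f 44]
query mem[0x19]=0x4b, mem[0x07]=0x2a, mem[0x0c]=0x1e

MEM[0x19,0x07,0x0c] = 4b 2a 1e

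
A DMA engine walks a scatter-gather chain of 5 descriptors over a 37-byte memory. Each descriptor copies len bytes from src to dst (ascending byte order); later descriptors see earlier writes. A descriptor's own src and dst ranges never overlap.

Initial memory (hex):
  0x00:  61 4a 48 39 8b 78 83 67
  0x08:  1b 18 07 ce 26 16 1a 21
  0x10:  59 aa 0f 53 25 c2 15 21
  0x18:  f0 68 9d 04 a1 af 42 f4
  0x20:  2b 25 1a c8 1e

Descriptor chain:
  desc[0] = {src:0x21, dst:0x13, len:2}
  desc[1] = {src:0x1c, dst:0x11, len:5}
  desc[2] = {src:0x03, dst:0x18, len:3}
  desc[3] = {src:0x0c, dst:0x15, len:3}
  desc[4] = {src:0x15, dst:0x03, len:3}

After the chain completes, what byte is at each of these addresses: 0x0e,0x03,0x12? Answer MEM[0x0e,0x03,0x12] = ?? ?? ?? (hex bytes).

MEM[0x0e,0x03,0x12] = 1a 26 af

  after D0: wrote 2B at 0x13 = 251a
  after D1: wrote 5B at 0x11 = a1af42f42b
  after D2: wrote 3B at 0x18 = 398b78
  after D3: wrote 3B at 0x15 = 26161a
  after D4: wrote 3B at 0x03 = 26161a
query mem[0x0e]=0x1a, mem[0x03]=0x26, mem[0x12]=0xaf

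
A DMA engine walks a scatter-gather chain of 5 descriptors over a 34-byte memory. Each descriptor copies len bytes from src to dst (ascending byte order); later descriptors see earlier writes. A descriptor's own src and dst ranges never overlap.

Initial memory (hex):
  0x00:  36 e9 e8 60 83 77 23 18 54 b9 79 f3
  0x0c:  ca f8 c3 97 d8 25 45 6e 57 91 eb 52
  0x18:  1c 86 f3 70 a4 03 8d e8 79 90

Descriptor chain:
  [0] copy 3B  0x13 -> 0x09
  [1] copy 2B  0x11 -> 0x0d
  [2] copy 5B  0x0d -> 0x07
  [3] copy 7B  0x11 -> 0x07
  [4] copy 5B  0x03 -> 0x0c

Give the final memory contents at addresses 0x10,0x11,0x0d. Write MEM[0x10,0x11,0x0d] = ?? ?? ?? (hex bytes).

#0 dst[0x09+3] := {0x6e,0x57,0x91}
#1 dst[0x0d+2] := {0x25,0x45}
#2 dst[0x07+5] := {0x25,0x45,0x97,0xd8,0x25}
#3 dst[0x07+7] := {0x25,0x45,0x6e,0x57,0x91,0xeb,0x52}
#4 dst[0x0c+5] := {0x60,0x83,0x77,0x23,0x25}
query mem[0x10]=0x25, mem[0x11]=0x25, mem[0x0d]=0x83

MEM[0x10,0x11,0x0d] = 25 25 83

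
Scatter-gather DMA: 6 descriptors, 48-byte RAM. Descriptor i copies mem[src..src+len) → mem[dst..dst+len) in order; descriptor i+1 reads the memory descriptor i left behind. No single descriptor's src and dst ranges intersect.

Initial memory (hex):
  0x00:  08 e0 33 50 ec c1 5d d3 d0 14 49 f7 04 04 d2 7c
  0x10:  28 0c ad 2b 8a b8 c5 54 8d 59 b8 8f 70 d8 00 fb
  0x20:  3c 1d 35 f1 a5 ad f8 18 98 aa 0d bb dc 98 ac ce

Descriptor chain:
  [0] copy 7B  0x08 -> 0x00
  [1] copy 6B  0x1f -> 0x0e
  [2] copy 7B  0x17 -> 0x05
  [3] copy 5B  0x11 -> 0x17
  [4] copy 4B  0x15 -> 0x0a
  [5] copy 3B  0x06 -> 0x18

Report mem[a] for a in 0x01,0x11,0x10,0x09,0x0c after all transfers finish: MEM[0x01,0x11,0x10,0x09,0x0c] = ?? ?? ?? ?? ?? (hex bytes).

MEM[0x01,0x11,0x10,0x09,0x0c] = 14 35 1d 8f 35

D0: mem[0x00..0x06] <- [d0 14 49 f7 04 04 d2]
D1: mem[0x0e..0x13] <- [fb 3c 1d 35 f1 a5]
D2: mem[0x05..0x0b] <- [54 8d 59 b8 8f 70 d8]
D3: mem[0x17..0x1b] <- [35 f1 a5 8a b8]
D4: mem[0x0a..0x0d] <- [b8 c5 35 f1]
D5: mem[0x18..0x1a] <- [8d 59 b8]
query mem[0x01]=0x14, mem[0x11]=0x35, mem[0x10]=0x1d, mem[0x09]=0x8f, mem[0x0c]=0x35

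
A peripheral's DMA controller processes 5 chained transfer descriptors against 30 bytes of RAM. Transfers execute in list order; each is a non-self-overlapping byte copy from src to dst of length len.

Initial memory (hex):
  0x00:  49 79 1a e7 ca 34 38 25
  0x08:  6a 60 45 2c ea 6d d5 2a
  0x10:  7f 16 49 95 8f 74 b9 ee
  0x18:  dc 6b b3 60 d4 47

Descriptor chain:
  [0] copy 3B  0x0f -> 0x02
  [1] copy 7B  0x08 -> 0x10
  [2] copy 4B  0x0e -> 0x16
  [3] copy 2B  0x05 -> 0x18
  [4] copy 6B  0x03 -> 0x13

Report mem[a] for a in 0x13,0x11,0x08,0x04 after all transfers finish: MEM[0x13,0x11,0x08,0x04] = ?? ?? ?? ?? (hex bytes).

[0] 0x0f->0x02 len=3 : 2a 7f 16
[1] 0x08->0x10 len=7 : 6a 60 45 2c ea 6d d5
[2] 0x0e->0x16 len=4 : d5 2a 6a 60
[3] 0x05->0x18 len=2 : 34 38
[4] 0x03->0x13 len=6 : 7f 16 34 38 25 6a
query mem[0x13]=0x7f, mem[0x11]=0x60, mem[0x08]=0x6a, mem[0x04]=0x16

MEM[0x13,0x11,0x08,0x04] = 7f 60 6a 16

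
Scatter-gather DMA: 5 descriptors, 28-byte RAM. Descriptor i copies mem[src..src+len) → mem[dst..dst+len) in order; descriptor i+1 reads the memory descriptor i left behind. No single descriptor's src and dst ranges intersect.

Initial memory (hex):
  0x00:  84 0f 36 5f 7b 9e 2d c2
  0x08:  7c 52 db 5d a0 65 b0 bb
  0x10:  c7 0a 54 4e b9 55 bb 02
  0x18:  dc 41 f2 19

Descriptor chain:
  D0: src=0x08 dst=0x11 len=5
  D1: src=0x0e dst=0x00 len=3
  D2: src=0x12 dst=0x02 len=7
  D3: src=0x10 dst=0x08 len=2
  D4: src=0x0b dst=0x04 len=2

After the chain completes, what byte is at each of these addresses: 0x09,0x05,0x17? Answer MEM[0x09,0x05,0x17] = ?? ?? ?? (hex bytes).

[0] 0x08->0x11 len=5 : 7c 52 db 5d a0
[1] 0x0e->0x00 len=3 : b0 bb c7
[2] 0x12->0x02 len=7 : 52 db 5d a0 bb 02 dc
[3] 0x10->0x08 len=2 : c7 7c
[4] 0x0b->0x04 len=2 : 5d a0
query mem[0x09]=0x7c, mem[0x05]=0xa0, mem[0x17]=0x02

MEM[0x09,0x05,0x17] = 7c a0 02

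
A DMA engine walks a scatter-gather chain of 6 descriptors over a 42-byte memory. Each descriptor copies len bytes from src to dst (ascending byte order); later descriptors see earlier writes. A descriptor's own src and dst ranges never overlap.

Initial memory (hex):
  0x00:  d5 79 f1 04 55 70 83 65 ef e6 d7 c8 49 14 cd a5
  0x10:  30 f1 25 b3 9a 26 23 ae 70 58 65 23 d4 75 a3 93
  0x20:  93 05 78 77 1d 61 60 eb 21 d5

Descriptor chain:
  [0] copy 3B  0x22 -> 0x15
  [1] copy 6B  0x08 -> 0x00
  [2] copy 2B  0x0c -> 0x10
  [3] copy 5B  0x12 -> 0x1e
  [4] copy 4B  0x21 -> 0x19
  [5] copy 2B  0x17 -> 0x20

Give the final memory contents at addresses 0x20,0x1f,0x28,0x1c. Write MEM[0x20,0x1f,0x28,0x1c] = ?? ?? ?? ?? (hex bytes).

[0] 0x22->0x15 len=3 : 78 77 1d
[1] 0x08->0x00 len=6 : ef e6 d7 c8 49 14
[2] 0x0c->0x10 len=2 : 49 14
[3] 0x12->0x1e len=5 : 25 b3 9a 78 77
[4] 0x21->0x19 len=4 : 78 77 77 1d
[5] 0x17->0x20 len=2 : 1d 70
query mem[0x20]=0x1d, mem[0x1f]=0xb3, mem[0x28]=0x21, mem[0x1c]=0x1d

MEM[0x20,0x1f,0x28,0x1c] = 1d b3 21 1d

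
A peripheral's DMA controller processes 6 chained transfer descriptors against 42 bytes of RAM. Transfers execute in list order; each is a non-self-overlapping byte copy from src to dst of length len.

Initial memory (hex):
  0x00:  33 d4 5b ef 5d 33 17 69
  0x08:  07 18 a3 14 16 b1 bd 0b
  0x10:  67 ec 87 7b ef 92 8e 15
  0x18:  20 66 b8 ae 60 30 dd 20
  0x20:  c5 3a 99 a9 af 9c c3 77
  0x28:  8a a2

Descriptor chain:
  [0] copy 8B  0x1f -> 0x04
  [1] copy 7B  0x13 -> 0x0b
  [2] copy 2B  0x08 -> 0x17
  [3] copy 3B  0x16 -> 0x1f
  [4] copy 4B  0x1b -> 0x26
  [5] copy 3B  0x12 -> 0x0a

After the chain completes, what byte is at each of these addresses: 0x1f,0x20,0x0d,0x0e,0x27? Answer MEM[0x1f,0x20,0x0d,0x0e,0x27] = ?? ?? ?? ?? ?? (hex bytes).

MEM[0x1f,0x20,0x0d,0x0e,0x27] = 8e a9 92 8e 60

D0: mem[0x04..0x0b] <- [20 c5 3a 99 a9 af 9c c3]
D1: mem[0x0b..0x11] <- [7b ef 92 8e 15 20 66]
D2: mem[0x17..0x18] <- [a9 af]
D3: mem[0x1f..0x21] <- [8e a9 af]
D4: mem[0x26..0x29] <- [ae 60 30 dd]
D5: mem[0x0a..0x0c] <- [87 7b ef]
query mem[0x1f]=0x8e, mem[0x20]=0xa9, mem[0x0d]=0x92, mem[0x0e]=0x8e, mem[0x27]=0x60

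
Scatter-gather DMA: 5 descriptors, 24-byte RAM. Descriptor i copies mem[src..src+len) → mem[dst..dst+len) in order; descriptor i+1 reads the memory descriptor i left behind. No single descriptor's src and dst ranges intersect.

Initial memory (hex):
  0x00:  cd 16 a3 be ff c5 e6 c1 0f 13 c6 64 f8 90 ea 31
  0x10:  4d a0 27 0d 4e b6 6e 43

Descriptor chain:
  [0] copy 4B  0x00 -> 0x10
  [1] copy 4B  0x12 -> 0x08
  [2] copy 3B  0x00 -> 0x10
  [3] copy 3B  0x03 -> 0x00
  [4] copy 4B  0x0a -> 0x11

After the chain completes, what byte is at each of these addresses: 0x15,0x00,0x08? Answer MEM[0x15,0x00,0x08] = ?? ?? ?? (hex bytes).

[0] 0x00->0x10 len=4 : cd 16 a3 be
[1] 0x12->0x08 len=4 : a3 be 4e b6
[2] 0x00->0x10 len=3 : cd 16 a3
[3] 0x03->0x00 len=3 : be ff c5
[4] 0x0a->0x11 len=4 : 4e b6 f8 90
query mem[0x15]=0xb6, mem[0x00]=0xbe, mem[0x08]=0xa3

MEM[0x15,0x00,0x08] = b6 be a3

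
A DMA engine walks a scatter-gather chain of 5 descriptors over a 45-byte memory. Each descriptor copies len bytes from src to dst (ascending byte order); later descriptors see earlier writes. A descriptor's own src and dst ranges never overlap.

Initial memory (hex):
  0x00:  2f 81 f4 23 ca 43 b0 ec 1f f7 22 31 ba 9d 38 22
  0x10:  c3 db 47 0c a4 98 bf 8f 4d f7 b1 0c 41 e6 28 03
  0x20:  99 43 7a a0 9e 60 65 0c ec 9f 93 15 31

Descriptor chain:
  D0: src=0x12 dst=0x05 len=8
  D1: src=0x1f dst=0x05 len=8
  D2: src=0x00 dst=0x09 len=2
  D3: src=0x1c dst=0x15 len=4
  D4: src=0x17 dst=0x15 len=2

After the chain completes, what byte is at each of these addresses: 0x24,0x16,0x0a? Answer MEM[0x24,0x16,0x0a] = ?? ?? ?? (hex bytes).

MEM[0x24,0x16,0x0a] = 9e 03 81

D0: mem[0x05..0x0c] <- [47 0c a4 98 bf 8f 4d f7]
D1: mem[0x05..0x0c] <- [03 99 43 7a a0 9e 60 65]
D2: mem[0x09..0x0a] <- [2f 81]
D3: mem[0x15..0x18] <- [41 e6 28 03]
D4: mem[0x15..0x16] <- [28 03]
query mem[0x24]=0x9e, mem[0x16]=0x03, mem[0x0a]=0x81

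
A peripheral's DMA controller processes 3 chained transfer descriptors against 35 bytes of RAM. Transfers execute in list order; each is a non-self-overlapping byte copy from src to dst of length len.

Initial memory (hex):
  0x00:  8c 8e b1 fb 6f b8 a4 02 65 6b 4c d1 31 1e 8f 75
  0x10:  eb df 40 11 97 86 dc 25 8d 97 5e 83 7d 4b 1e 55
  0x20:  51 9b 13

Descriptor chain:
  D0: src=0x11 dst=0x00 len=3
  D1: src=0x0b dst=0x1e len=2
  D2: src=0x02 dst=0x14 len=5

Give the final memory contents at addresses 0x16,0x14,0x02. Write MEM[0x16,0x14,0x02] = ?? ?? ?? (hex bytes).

[0] 0x11->0x00 len=3 : df 40 11
[1] 0x0b->0x1e len=2 : d1 31
[2] 0x02->0x14 len=5 : 11 fb 6f b8 a4
query mem[0x16]=0x6f, mem[0x14]=0x11, mem[0x02]=0x11

MEM[0x16,0x14,0x02] = 6f 11 11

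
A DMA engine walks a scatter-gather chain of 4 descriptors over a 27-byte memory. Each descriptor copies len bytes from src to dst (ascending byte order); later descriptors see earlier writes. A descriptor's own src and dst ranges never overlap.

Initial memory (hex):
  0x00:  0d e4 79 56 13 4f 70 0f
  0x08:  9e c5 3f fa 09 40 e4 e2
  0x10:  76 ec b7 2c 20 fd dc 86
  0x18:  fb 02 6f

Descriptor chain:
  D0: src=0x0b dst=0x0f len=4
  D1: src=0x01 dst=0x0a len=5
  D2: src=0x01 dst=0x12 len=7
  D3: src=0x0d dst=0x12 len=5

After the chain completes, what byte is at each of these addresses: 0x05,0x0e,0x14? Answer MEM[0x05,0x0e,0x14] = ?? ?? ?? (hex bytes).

[0] 0x0b->0x0f len=4 : fa 09 40 e4
[1] 0x01->0x0a len=5 : e4 79 56 13 4f
[2] 0x01->0x12 len=7 : e4 79 56 13 4f 70 0f
[3] 0x0d->0x12 len=5 : 13 4f fa 09 40
query mem[0x05]=0x4f, mem[0x0e]=0x4f, mem[0x14]=0xfa

MEM[0x05,0x0e,0x14] = 4f 4f fa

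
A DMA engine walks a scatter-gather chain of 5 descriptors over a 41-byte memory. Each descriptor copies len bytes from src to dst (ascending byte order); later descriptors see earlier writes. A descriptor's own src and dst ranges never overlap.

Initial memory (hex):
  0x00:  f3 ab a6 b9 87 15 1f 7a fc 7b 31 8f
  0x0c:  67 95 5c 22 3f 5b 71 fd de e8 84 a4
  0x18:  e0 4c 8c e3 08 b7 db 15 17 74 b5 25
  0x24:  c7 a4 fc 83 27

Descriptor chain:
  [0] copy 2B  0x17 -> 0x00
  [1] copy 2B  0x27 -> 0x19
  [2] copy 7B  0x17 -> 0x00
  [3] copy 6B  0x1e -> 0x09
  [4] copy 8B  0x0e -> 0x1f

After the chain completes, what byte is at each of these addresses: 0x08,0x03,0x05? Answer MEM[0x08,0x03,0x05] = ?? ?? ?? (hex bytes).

MEM[0x08,0x03,0x05] = fc 27 08

[0] 0x17->0x00 len=2 : a4 e0
[1] 0x27->0x19 len=2 : 83 27
[2] 0x17->0x00 len=7 : a4 e0 83 27 e3 08 b7
[3] 0x1e->0x09 len=6 : db 15 17 74 b5 25
[4] 0x0e->0x1f len=8 : 25 22 3f 5b 71 fd de e8
query mem[0x08]=0xfc, mem[0x03]=0x27, mem[0x05]=0x08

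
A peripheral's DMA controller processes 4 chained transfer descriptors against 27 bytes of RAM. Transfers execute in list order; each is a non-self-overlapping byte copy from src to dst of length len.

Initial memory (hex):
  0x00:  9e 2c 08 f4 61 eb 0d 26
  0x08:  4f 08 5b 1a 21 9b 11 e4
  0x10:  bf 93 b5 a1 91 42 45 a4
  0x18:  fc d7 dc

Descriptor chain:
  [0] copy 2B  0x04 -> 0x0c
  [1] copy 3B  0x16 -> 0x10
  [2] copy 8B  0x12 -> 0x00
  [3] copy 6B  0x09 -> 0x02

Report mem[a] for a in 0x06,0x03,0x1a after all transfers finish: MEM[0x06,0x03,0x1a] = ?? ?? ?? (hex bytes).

  after D0: wrote 2B at 0x0c = 61eb
  after D1: wrote 3B at 0x10 = 45a4fc
  after D2: wrote 8B at 0x00 = fca1914245a4fcd7
  after D3: wrote 6B at 0x02 = 085b1a61eb11
query mem[0x06]=0xeb, mem[0x03]=0x5b, mem[0x1a]=0xdc

MEM[0x06,0x03,0x1a] = eb 5b dc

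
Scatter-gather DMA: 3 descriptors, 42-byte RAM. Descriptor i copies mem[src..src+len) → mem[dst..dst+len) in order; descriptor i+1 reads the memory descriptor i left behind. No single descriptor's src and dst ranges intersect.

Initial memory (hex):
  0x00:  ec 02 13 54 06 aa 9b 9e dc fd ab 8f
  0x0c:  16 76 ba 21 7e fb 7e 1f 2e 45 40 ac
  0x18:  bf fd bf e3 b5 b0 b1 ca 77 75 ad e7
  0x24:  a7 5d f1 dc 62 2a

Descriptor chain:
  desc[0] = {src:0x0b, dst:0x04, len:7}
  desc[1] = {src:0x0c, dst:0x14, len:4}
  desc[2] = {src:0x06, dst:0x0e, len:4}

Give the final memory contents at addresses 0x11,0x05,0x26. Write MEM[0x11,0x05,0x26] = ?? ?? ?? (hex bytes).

#0 dst[0x04+7] := {0x8f,0x16,0x76,0xba,0x21,0x7e,0xfb}
#1 dst[0x14+4] := {0x16,0x76,0xba,0x21}
#2 dst[0x0e+4] := {0x76,0xba,0x21,0x7e}
query mem[0x11]=0x7e, mem[0x05]=0x16, mem[0x26]=0xf1

MEM[0x11,0x05,0x26] = 7e 16 f1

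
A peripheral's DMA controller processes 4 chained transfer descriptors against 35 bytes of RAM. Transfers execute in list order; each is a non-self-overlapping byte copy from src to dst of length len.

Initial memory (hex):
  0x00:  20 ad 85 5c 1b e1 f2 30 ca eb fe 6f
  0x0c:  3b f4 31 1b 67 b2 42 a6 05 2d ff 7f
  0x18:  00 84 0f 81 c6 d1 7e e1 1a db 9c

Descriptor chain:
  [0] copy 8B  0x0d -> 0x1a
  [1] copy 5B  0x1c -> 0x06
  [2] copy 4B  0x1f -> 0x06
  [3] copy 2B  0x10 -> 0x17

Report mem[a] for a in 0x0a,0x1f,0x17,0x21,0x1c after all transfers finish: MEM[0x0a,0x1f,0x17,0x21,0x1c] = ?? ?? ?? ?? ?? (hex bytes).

[0] 0x0d->0x1a len=8 : f4 31 1b 67 b2 42 a6 05
[1] 0x1c->0x06 len=5 : 1b 67 b2 42 a6
[2] 0x1f->0x06 len=4 : 42 a6 05 9c
[3] 0x10->0x17 len=2 : 67 b2
query mem[0x0a]=0xa6, mem[0x1f]=0x42, mem[0x17]=0x67, mem[0x21]=0x05, mem[0x1c]=0x1b

MEM[0x0a,0x1f,0x17,0x21,0x1c] = a6 42 67 05 1b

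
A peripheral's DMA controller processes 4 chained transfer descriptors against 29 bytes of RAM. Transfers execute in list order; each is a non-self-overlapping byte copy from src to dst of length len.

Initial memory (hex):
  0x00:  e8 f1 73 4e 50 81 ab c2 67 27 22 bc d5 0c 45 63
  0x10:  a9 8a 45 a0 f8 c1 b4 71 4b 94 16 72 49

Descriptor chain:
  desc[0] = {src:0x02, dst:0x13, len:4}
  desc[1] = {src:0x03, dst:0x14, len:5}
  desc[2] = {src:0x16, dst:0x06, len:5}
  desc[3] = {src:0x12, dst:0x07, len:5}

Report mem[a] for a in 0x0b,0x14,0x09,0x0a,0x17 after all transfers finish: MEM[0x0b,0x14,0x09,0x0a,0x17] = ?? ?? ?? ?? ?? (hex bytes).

D0: mem[0x13..0x16] <- [73 4e 50 81]
D1: mem[0x14..0x18] <- [4e 50 81 ab c2]
D2: mem[0x06..0x0a] <- [81 ab c2 94 16]
D3: mem[0x07..0x0b] <- [45 73 4e 50 81]
query mem[0x0b]=0x81, mem[0x14]=0x4e, mem[0x09]=0x4e, mem[0x0a]=0x50, mem[0x17]=0xab

MEM[0x0b,0x14,0x09,0x0a,0x17] = 81 4e 4e 50 ab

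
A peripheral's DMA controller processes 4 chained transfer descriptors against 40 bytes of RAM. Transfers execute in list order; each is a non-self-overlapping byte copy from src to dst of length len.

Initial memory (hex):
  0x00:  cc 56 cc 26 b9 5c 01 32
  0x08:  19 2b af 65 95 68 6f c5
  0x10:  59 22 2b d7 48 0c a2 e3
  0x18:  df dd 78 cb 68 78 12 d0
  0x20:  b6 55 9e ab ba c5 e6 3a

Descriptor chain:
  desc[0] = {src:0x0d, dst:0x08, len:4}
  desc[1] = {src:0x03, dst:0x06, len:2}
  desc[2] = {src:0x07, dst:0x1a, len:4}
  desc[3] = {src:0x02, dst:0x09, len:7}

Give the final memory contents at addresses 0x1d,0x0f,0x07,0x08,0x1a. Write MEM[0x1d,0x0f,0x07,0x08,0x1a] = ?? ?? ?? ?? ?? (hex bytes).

[0] 0x0d->0x08 len=4 : 68 6f c5 59
[1] 0x03->0x06 len=2 : 26 b9
[2] 0x07->0x1a len=4 : b9 68 6f c5
[3] 0x02->0x09 len=7 : cc 26 b9 5c 26 b9 68
query mem[0x1d]=0xc5, mem[0x0f]=0x68, mem[0x07]=0xb9, mem[0x08]=0x68, mem[0x1a]=0xb9

MEM[0x1d,0x0f,0x07,0x08,0x1a] = c5 68 b9 68 b9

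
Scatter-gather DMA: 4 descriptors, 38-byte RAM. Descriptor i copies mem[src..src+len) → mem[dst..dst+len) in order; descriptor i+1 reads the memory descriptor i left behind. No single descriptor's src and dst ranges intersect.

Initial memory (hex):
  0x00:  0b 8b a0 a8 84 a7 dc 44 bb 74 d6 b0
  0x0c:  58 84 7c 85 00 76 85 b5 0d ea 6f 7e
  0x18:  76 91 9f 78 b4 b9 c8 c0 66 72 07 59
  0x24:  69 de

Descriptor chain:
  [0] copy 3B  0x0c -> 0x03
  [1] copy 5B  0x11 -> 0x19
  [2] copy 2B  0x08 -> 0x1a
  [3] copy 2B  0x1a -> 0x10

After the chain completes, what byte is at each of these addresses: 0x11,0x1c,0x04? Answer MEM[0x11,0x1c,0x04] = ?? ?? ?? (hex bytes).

[0] 0x0c->0x03 len=3 : 58 84 7c
[1] 0x11->0x19 len=5 : 76 85 b5 0d ea
[2] 0x08->0x1a len=2 : bb 74
[3] 0x1a->0x10 len=2 : bb 74
query mem[0x11]=0x74, mem[0x1c]=0x0d, mem[0x04]=0x84

MEM[0x11,0x1c,0x04] = 74 0d 84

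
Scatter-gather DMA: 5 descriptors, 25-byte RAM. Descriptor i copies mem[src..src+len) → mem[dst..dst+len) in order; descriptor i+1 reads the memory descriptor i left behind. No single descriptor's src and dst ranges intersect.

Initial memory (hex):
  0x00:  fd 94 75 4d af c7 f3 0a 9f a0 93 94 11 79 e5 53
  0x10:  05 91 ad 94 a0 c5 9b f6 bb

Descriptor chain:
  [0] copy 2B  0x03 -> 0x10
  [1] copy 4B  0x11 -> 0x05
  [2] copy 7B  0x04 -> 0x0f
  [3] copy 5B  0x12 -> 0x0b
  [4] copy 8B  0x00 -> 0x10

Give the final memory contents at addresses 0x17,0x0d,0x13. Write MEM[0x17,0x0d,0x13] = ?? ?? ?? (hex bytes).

#0 dst[0x10+2] := {0x4d,0xaf}
#1 dst[0x05+4] := {0xaf,0xad,0x94,0xa0}
#2 dst[0x0f+7] := {0xaf,0xaf,0xad,0x94,0xa0,0xa0,0x93}
#3 dst[0x0b+5] := {0x94,0xa0,0xa0,0x93,0x9b}
#4 dst[0x10+8] := {0xfd,0x94,0x75,0x4d,0xaf,0xaf,0xad,0x94}
query mem[0x17]=0x94, mem[0x0d]=0xa0, mem[0x13]=0x4d

MEM[0x17,0x0d,0x13] = 94 a0 4d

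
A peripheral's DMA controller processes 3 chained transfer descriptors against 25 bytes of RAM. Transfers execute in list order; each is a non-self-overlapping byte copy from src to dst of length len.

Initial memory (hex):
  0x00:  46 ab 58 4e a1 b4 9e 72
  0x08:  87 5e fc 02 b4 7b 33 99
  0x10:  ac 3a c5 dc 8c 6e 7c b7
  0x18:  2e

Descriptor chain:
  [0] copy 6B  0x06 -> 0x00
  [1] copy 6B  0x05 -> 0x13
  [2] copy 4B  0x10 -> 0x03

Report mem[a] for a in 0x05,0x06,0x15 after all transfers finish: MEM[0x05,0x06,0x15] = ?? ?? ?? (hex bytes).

MEM[0x05,0x06,0x15] = c5 02 72

  after D0: wrote 6B at 0x00 = 9e72875efc02
  after D1: wrote 6B at 0x13 = 029e72875efc
  after D2: wrote 4B at 0x03 = ac3ac502
query mem[0x05]=0xc5, mem[0x06]=0x02, mem[0x15]=0x72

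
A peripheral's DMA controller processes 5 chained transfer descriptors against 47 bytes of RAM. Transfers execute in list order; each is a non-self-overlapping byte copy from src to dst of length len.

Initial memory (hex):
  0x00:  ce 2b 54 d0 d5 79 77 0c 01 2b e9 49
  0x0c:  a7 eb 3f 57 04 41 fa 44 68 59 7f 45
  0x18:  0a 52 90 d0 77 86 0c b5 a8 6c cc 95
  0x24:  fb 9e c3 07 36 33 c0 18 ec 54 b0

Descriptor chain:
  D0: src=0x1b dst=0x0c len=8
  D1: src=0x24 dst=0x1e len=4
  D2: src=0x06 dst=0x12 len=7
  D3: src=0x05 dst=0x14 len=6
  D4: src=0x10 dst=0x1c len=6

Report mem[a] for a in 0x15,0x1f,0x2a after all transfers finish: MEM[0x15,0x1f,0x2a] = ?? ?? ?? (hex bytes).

  after D0: wrote 8B at 0x0c = d077860cb5a86ccc
  after D1: wrote 4B at 0x1e = fb9ec307
  after D2: wrote 7B at 0x12 = 770c012be949d0
  after D3: wrote 6B at 0x14 = 79770c012be9
  after D4: wrote 6B at 0x1c = b5a8770c7977
query mem[0x15]=0x77, mem[0x1f]=0x0c, mem[0x2a]=0xc0

MEM[0x15,0x1f,0x2a] = 77 0c c0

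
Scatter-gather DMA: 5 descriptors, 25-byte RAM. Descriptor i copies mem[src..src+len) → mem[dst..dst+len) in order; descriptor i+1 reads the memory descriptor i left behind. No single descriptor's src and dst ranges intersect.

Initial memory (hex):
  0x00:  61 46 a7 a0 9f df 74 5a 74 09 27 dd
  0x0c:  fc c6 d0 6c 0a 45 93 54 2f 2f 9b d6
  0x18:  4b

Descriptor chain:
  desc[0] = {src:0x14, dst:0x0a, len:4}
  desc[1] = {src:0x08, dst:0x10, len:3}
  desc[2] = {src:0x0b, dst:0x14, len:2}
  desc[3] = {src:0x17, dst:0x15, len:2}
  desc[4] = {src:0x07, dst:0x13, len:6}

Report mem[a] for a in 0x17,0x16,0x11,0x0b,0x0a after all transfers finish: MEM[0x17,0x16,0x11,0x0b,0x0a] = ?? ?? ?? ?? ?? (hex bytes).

[0] 0x14->0x0a len=4 : 2f 2f 9b d6
[1] 0x08->0x10 len=3 : 74 09 2f
[2] 0x0b->0x14 len=2 : 2f 9b
[3] 0x17->0x15 len=2 : d6 4b
[4] 0x07->0x13 len=6 : 5a 74 09 2f 2f 9b
query mem[0x17]=0x2f, mem[0x16]=0x2f, mem[0x11]=0x09, mem[0x0b]=0x2f, mem[0x0a]=0x2f

MEM[0x17,0x16,0x11,0x0b,0x0a] = 2f 2f 09 2f 2f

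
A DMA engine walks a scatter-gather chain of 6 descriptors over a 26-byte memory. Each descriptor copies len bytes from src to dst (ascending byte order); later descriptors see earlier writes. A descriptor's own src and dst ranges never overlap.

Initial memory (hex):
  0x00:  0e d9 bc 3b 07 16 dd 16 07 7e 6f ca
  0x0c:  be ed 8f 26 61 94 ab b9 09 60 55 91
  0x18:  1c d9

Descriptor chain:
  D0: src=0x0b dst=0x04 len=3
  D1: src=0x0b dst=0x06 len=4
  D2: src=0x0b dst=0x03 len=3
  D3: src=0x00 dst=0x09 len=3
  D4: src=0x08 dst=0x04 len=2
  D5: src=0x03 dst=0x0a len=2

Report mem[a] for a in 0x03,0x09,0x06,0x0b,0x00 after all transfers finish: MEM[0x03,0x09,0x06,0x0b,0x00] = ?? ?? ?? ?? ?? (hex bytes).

MEM[0x03,0x09,0x06,0x0b,0x00] = ca 0e ca ed 0e

  after D0: wrote 3B at 0x04 = cabeed
  after D1: wrote 4B at 0x06 = cabeed8f
  after D2: wrote 3B at 0x03 = cabeed
  after D3: wrote 3B at 0x09 = 0ed9bc
  after D4: wrote 2B at 0x04 = ed0e
  after D5: wrote 2B at 0x0a = caed
query mem[0x03]=0xca, mem[0x09]=0x0e, mem[0x06]=0xca, mem[0x0b]=0xed, mem[0x00]=0x0e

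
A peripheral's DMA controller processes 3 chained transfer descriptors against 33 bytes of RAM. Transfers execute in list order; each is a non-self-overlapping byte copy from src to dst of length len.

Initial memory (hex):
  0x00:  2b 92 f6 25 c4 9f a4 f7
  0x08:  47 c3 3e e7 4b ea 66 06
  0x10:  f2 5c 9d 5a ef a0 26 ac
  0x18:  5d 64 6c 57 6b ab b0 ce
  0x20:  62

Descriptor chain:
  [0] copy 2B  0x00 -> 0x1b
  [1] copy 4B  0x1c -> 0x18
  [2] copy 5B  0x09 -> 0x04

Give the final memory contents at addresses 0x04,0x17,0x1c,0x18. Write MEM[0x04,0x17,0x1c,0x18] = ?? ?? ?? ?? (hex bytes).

MEM[0x04,0x17,0x1c,0x18] = c3 ac 92 92

  after D0: wrote 2B at 0x1b = 2b92
  after D1: wrote 4B at 0x18 = 92abb0ce
  after D2: wrote 5B at 0x04 = c33ee74bea
query mem[0x04]=0xc3, mem[0x17]=0xac, mem[0x1c]=0x92, mem[0x18]=0x92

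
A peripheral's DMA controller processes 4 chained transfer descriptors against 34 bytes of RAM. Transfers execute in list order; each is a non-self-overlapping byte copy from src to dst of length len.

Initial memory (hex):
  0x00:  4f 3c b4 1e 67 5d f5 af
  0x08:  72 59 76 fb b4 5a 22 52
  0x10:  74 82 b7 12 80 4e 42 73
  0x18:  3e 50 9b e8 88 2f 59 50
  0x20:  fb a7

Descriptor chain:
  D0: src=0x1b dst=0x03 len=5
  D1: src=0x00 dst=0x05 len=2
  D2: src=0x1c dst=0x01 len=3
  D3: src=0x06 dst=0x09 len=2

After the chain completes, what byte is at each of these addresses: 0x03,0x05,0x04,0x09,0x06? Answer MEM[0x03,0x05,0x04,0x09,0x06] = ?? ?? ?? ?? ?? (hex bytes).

MEM[0x03,0x05,0x04,0x09,0x06] = 59 4f 88 3c 3c

#0 dst[0x03+5] := {0xe8,0x88,0x2f,0x59,0x50}
#1 dst[0x05+2] := {0x4f,0x3c}
#2 dst[0x01+3] := {0x88,0x2f,0x59}
#3 dst[0x09+2] := {0x3c,0x50}
query mem[0x03]=0x59, mem[0x05]=0x4f, mem[0x04]=0x88, mem[0x09]=0x3c, mem[0x06]=0x3c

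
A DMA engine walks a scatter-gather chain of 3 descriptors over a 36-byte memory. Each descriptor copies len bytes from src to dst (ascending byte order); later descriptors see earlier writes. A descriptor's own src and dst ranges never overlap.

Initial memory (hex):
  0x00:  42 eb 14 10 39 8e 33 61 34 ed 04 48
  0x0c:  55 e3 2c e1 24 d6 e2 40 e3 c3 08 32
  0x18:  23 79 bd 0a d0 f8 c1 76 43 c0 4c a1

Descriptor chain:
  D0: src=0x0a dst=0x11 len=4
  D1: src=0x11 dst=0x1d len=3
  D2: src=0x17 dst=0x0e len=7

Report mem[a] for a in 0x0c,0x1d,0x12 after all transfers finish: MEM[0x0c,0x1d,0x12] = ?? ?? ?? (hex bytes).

#0 dst[0x11+4] := {0x04,0x48,0x55,0xe3}
#1 dst[0x1d+3] := {0x04,0x48,0x55}
#2 dst[0x0e+7] := {0x32,0x23,0x79,0xbd,0x0a,0xd0,0x04}
query mem[0x0c]=0x55, mem[0x1d]=0x04, mem[0x12]=0x0a

MEM[0x0c,0x1d,0x12] = 55 04 0a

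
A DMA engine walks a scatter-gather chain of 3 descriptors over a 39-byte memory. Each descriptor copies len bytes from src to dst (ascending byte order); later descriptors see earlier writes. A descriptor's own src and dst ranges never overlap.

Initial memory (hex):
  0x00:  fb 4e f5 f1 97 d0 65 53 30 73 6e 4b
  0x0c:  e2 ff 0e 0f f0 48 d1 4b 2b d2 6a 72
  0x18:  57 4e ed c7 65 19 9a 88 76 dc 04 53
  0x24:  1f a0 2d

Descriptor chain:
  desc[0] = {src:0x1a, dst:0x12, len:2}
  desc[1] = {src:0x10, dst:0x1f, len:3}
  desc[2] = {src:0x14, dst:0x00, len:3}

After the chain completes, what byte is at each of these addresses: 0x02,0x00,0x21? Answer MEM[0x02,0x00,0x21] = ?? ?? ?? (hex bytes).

MEM[0x02,0x00,0x21] = 6a 2b ed

  after D0: wrote 2B at 0x12 = edc7
  after D1: wrote 3B at 0x1f = f048ed
  after D2: wrote 3B at 0x00 = 2bd26a
query mem[0x02]=0x6a, mem[0x00]=0x2b, mem[0x21]=0xed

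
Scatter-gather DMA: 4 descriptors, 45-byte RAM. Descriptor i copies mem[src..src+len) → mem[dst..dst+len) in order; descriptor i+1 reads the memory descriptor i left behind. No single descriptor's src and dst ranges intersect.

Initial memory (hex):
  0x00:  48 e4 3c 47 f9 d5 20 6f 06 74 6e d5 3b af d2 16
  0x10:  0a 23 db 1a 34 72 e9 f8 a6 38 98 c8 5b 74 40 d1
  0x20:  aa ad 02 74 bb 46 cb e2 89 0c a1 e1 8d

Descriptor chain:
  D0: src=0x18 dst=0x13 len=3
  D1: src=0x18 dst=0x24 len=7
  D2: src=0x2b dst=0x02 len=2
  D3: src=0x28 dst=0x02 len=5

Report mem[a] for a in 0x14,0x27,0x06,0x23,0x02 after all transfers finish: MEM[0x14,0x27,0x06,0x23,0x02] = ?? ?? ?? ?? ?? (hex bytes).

MEM[0x14,0x27,0x06,0x23,0x02] = 38 c8 8d 74 5b

#0 dst[0x13+3] := {0xa6,0x38,0x98}
#1 dst[0x24+7] := {0xa6,0x38,0x98,0xc8,0x5b,0x74,0x40}
#2 dst[0x02+2] := {0xe1,0x8d}
#3 dst[0x02+5] := {0x5b,0x74,0x40,0xe1,0x8d}
query mem[0x14]=0x38, mem[0x27]=0xc8, mem[0x06]=0x8d, mem[0x23]=0x74, mem[0x02]=0x5b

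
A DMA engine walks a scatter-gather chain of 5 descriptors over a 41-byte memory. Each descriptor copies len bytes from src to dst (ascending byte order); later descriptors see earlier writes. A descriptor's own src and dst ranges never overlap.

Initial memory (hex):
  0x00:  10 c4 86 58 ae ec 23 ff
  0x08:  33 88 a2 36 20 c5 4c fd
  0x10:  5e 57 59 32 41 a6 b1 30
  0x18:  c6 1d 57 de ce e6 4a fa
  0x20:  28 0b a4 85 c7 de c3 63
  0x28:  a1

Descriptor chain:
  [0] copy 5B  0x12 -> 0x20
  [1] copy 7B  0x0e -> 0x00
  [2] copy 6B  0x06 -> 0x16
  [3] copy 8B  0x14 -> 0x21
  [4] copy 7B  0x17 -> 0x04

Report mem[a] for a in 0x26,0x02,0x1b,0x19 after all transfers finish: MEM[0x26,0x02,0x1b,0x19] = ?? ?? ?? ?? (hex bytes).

MEM[0x26,0x02,0x1b,0x19] = 88 5e 36 88

D0: mem[0x20..0x24] <- [59 32 41 a6 b1]
D1: mem[0x00..0x06] <- [4c fd 5e 57 59 32 41]
D2: mem[0x16..0x1b] <- [41 ff 33 88 a2 36]
D3: mem[0x21..0x28] <- [41 a6 41 ff 33 88 a2 36]
D4: mem[0x04..0x0a] <- [ff 33 88 a2 36 ce e6]
query mem[0x26]=0x88, mem[0x02]=0x5e, mem[0x1b]=0x36, mem[0x19]=0x88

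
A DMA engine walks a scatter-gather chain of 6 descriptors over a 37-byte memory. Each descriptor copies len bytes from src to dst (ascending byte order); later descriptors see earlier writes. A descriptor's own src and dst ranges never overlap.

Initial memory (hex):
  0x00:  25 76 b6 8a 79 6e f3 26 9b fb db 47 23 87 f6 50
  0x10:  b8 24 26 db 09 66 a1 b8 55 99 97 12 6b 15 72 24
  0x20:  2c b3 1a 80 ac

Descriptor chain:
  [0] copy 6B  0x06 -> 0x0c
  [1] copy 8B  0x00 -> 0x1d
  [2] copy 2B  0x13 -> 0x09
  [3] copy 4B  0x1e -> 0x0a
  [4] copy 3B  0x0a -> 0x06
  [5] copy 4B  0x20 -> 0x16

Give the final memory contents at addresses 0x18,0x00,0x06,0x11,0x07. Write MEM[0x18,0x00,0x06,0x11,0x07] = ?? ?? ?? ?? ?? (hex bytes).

  after D0: wrote 6B at 0x0c = f3269bfbdb47
  after D1: wrote 8B at 0x1d = 2576b68a796ef326
  after D2: wrote 2B at 0x09 = db09
  after D3: wrote 4B at 0x0a = 76b68a79
  after D4: wrote 3B at 0x06 = 76b68a
  after D5: wrote 4B at 0x16 = 8a796ef3
query mem[0x18]=0x6e, mem[0x00]=0x25, mem[0x06]=0x76, mem[0x11]=0x47, mem[0x07]=0xb6

MEM[0x18,0x00,0x06,0x11,0x07] = 6e 25 76 47 b6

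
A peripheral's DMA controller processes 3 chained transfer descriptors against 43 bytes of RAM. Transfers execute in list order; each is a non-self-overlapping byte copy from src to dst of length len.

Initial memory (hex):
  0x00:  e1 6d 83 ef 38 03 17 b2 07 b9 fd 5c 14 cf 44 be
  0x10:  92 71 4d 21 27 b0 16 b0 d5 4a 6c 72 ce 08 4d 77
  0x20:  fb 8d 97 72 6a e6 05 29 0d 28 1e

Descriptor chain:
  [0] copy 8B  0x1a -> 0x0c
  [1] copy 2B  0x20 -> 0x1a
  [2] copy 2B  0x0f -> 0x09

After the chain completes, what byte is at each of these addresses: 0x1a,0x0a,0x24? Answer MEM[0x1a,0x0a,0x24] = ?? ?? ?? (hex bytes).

MEM[0x1a,0x0a,0x24] = fb 4d 6a

D0: mem[0x0c..0x13] <- [6c 72 ce 08 4d 77 fb 8d]
D1: mem[0x1a..0x1b] <- [fb 8d]
D2: mem[0x09..0x0a] <- [08 4d]
query mem[0x1a]=0xfb, mem[0x0a]=0x4d, mem[0x24]=0x6a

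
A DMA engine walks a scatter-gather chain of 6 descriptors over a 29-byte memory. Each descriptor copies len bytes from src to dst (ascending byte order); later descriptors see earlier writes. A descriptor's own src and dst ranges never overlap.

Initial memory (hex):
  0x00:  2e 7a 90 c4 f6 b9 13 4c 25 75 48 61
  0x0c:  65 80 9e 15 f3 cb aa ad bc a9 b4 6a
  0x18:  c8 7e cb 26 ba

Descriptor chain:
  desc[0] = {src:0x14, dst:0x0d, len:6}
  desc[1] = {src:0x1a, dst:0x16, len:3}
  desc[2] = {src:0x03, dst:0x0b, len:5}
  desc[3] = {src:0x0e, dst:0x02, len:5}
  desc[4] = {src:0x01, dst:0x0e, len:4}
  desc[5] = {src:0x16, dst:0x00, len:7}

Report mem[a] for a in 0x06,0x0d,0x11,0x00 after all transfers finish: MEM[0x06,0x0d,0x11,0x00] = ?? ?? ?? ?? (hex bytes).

#0 dst[0x0d+6] := {0xbc,0xa9,0xb4,0x6a,0xc8,0x7e}
#1 dst[0x16+3] := {0xcb,0x26,0xba}
#2 dst[0x0b+5] := {0xc4,0xf6,0xb9,0x13,0x4c}
#3 dst[0x02+5] := {0x13,0x4c,0x6a,0xc8,0x7e}
#4 dst[0x0e+4] := {0x7a,0x13,0x4c,0x6a}
#5 dst[0x00+7] := {0xcb,0x26,0xba,0x7e,0xcb,0x26,0xba}
query mem[0x06]=0xba, mem[0x0d]=0xb9, mem[0x11]=0x6a, mem[0x00]=0xcb

MEM[0x06,0x0d,0x11,0x00] = ba b9 6a cb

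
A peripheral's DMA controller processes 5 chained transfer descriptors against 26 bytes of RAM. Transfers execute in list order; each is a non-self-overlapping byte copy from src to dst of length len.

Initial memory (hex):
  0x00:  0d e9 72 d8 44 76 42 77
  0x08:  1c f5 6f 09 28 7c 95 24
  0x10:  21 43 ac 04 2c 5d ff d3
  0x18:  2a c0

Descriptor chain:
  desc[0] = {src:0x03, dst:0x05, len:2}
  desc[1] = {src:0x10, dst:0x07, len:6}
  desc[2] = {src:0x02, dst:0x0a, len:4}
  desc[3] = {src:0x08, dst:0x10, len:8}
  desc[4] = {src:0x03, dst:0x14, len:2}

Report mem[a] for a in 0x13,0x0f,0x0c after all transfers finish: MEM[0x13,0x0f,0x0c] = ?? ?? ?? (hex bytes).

MEM[0x13,0x0f,0x0c] = d8 24 44

#0 dst[0x05+2] := {0xd8,0x44}
#1 dst[0x07+6] := {0x21,0x43,0xac,0x04,0x2c,0x5d}
#2 dst[0x0a+4] := {0x72,0xd8,0x44,0xd8}
#3 dst[0x10+8] := {0x43,0xac,0x72,0xd8,0x44,0xd8,0x95,0x24}
#4 dst[0x14+2] := {0xd8,0x44}
query mem[0x13]=0xd8, mem[0x0f]=0x24, mem[0x0c]=0x44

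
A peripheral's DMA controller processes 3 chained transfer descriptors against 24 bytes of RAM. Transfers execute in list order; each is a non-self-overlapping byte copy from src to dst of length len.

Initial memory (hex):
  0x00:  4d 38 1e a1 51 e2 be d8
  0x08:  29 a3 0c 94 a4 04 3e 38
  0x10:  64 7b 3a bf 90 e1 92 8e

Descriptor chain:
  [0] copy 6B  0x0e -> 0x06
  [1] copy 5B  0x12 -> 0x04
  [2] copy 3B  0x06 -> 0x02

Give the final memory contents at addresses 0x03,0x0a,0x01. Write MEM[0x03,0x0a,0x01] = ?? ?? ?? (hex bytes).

  after D0: wrote 6B at 0x06 = 3e38647b3abf
  after D1: wrote 5B at 0x04 = 3abf90e192
  after D2: wrote 3B at 0x02 = 90e192
query mem[0x03]=0xe1, mem[0x0a]=0x3a, mem[0x01]=0x38

MEM[0x03,0x0a,0x01] = e1 3a 38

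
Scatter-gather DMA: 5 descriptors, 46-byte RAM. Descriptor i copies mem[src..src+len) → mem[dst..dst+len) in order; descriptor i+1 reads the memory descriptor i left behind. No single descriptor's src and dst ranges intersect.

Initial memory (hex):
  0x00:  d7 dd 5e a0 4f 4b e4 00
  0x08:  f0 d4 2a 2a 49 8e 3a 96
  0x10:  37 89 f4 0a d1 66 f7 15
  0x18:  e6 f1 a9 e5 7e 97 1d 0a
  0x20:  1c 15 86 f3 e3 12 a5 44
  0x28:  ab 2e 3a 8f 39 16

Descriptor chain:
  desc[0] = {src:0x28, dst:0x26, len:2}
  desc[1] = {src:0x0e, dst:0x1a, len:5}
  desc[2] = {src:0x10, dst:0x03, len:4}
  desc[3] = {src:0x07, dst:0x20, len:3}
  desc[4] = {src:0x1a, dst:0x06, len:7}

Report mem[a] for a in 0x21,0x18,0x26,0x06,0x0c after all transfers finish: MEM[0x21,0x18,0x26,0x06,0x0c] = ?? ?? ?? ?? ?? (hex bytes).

MEM[0x21,0x18,0x26,0x06,0x0c] = f0 e6 ab 3a 00

[0] 0x28->0x26 len=2 : ab 2e
[1] 0x0e->0x1a len=5 : 3a 96 37 89 f4
[2] 0x10->0x03 len=4 : 37 89 f4 0a
[3] 0x07->0x20 len=3 : 00 f0 d4
[4] 0x1a->0x06 len=7 : 3a 96 37 89 f4 0a 00
query mem[0x21]=0xf0, mem[0x18]=0xe6, mem[0x26]=0xab, mem[0x06]=0x3a, mem[0x0c]=0x00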